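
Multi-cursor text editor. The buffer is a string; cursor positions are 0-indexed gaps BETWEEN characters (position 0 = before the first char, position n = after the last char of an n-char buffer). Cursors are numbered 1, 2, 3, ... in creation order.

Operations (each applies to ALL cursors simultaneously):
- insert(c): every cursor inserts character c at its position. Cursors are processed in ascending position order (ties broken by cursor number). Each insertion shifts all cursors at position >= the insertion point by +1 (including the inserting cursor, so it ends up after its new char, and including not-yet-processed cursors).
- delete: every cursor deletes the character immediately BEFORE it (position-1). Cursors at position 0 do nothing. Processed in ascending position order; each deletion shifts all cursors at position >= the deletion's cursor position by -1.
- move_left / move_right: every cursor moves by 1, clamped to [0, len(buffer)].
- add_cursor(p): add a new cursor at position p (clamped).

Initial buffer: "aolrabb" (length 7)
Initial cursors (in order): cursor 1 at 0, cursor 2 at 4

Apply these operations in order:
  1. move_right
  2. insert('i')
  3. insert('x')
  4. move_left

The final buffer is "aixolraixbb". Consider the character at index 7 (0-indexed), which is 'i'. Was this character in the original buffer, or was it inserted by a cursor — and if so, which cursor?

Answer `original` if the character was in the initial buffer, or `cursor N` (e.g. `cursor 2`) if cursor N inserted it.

After op 1 (move_right): buffer="aolrabb" (len 7), cursors c1@1 c2@5, authorship .......
After op 2 (insert('i')): buffer="aiolraibb" (len 9), cursors c1@2 c2@7, authorship .1....2..
After op 3 (insert('x')): buffer="aixolraixbb" (len 11), cursors c1@3 c2@9, authorship .11....22..
After op 4 (move_left): buffer="aixolraixbb" (len 11), cursors c1@2 c2@8, authorship .11....22..
Authorship (.=original, N=cursor N): . 1 1 . . . . 2 2 . .
Index 7: author = 2

Answer: cursor 2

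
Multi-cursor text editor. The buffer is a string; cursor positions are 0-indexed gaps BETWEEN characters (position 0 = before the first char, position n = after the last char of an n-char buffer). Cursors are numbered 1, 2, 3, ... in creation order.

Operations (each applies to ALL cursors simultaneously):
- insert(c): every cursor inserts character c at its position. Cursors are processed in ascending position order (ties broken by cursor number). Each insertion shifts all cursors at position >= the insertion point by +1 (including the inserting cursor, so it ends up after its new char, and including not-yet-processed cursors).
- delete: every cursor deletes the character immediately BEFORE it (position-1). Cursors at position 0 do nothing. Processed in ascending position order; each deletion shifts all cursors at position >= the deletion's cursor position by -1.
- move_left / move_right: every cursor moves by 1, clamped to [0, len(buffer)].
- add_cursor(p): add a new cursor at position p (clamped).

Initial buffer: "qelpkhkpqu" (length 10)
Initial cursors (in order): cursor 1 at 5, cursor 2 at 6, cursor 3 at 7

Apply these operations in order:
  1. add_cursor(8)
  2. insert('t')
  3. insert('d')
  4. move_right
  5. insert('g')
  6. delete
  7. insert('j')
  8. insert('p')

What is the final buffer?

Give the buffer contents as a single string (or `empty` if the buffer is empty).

After op 1 (add_cursor(8)): buffer="qelpkhkpqu" (len 10), cursors c1@5 c2@6 c3@7 c4@8, authorship ..........
After op 2 (insert('t')): buffer="qelpkthtktptqu" (len 14), cursors c1@6 c2@8 c3@10 c4@12, authorship .....1.2.3.4..
After op 3 (insert('d')): buffer="qelpktdhtdktdptdqu" (len 18), cursors c1@7 c2@10 c3@13 c4@16, authorship .....11.22.33.44..
After op 4 (move_right): buffer="qelpktdhtdktdptdqu" (len 18), cursors c1@8 c2@11 c3@14 c4@17, authorship .....11.22.33.44..
After op 5 (insert('g')): buffer="qelpktdhgtdkgtdpgtdqgu" (len 22), cursors c1@9 c2@13 c3@17 c4@21, authorship .....11.122.233.344.4.
After op 6 (delete): buffer="qelpktdhtdktdptdqu" (len 18), cursors c1@8 c2@11 c3@14 c4@17, authorship .....11.22.33.44..
After op 7 (insert('j')): buffer="qelpktdhjtdkjtdpjtdqju" (len 22), cursors c1@9 c2@13 c3@17 c4@21, authorship .....11.122.233.344.4.
After op 8 (insert('p')): buffer="qelpktdhjptdkjptdpjptdqjpu" (len 26), cursors c1@10 c2@15 c3@20 c4@25, authorship .....11.1122.2233.3344.44.

Answer: qelpktdhjptdkjptdpjptdqjpu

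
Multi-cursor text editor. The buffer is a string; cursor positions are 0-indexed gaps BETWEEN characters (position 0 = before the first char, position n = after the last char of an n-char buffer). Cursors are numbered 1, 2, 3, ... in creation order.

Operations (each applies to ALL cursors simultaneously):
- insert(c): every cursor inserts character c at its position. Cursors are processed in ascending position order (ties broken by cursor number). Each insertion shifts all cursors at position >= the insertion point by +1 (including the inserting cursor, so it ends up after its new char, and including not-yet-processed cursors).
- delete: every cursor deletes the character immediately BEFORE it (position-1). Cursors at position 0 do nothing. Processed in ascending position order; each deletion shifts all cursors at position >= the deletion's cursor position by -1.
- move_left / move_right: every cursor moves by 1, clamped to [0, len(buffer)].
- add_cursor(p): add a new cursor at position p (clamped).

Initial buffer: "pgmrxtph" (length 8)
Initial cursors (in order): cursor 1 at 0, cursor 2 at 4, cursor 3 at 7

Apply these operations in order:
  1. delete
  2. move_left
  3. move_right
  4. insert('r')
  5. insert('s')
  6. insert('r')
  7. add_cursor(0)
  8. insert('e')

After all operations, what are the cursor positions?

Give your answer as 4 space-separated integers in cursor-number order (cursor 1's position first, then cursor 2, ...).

Answer: 6 12 18 1

Derivation:
After op 1 (delete): buffer="pgmxth" (len 6), cursors c1@0 c2@3 c3@5, authorship ......
After op 2 (move_left): buffer="pgmxth" (len 6), cursors c1@0 c2@2 c3@4, authorship ......
After op 3 (move_right): buffer="pgmxth" (len 6), cursors c1@1 c2@3 c3@5, authorship ......
After op 4 (insert('r')): buffer="prgmrxtrh" (len 9), cursors c1@2 c2@5 c3@8, authorship .1..2..3.
After op 5 (insert('s')): buffer="prsgmrsxtrsh" (len 12), cursors c1@3 c2@7 c3@11, authorship .11..22..33.
After op 6 (insert('r')): buffer="prsrgmrsrxtrsrh" (len 15), cursors c1@4 c2@9 c3@14, authorship .111..222..333.
After op 7 (add_cursor(0)): buffer="prsrgmrsrxtrsrh" (len 15), cursors c4@0 c1@4 c2@9 c3@14, authorship .111..222..333.
After op 8 (insert('e')): buffer="eprsregmrsrextrsreh" (len 19), cursors c4@1 c1@6 c2@12 c3@18, authorship 4.1111..2222..3333.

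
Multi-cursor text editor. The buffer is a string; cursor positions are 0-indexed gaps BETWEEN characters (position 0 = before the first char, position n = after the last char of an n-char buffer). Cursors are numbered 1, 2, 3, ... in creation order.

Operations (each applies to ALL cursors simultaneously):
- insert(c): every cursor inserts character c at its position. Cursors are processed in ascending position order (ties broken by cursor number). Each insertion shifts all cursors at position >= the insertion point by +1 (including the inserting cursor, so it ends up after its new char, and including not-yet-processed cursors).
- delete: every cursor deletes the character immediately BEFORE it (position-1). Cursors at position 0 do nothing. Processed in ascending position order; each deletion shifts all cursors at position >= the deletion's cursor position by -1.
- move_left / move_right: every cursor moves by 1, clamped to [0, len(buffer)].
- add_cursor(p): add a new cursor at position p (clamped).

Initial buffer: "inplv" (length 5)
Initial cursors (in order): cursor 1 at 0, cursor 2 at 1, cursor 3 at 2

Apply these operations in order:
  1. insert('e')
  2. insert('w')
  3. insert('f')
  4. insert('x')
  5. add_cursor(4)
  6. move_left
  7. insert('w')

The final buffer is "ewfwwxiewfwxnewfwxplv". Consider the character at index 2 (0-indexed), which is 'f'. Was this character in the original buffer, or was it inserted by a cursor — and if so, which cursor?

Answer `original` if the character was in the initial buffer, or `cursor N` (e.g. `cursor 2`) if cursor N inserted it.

Answer: cursor 1

Derivation:
After op 1 (insert('e')): buffer="eieneplv" (len 8), cursors c1@1 c2@3 c3@5, authorship 1.2.3...
After op 2 (insert('w')): buffer="ewiewnewplv" (len 11), cursors c1@2 c2@5 c3@8, authorship 11.22.33...
After op 3 (insert('f')): buffer="ewfiewfnewfplv" (len 14), cursors c1@3 c2@7 c3@11, authorship 111.222.333...
After op 4 (insert('x')): buffer="ewfxiewfxnewfxplv" (len 17), cursors c1@4 c2@9 c3@14, authorship 1111.2222.3333...
After op 5 (add_cursor(4)): buffer="ewfxiewfxnewfxplv" (len 17), cursors c1@4 c4@4 c2@9 c3@14, authorship 1111.2222.3333...
After op 6 (move_left): buffer="ewfxiewfxnewfxplv" (len 17), cursors c1@3 c4@3 c2@8 c3@13, authorship 1111.2222.3333...
After op 7 (insert('w')): buffer="ewfwwxiewfwxnewfwxplv" (len 21), cursors c1@5 c4@5 c2@11 c3@17, authorship 111141.22222.33333...
Authorship (.=original, N=cursor N): 1 1 1 1 4 1 . 2 2 2 2 2 . 3 3 3 3 3 . . .
Index 2: author = 1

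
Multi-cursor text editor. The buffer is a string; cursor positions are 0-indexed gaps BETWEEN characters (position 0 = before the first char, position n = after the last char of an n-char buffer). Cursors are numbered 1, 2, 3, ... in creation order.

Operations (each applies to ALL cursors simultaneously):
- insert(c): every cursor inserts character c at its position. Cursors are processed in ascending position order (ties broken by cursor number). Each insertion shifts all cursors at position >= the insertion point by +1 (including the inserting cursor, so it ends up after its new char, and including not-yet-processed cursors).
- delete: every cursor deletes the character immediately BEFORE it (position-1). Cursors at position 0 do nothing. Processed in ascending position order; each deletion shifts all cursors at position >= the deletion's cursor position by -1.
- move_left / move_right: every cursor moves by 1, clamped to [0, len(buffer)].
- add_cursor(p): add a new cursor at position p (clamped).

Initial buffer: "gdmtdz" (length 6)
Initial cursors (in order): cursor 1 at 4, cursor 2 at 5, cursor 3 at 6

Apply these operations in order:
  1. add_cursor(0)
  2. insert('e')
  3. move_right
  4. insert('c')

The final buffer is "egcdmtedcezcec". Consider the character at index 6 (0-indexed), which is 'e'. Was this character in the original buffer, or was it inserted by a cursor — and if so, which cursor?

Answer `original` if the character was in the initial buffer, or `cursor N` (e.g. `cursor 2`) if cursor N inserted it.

After op 1 (add_cursor(0)): buffer="gdmtdz" (len 6), cursors c4@0 c1@4 c2@5 c3@6, authorship ......
After op 2 (insert('e')): buffer="egdmtedeze" (len 10), cursors c4@1 c1@6 c2@8 c3@10, authorship 4....1.2.3
After op 3 (move_right): buffer="egdmtedeze" (len 10), cursors c4@2 c1@7 c2@9 c3@10, authorship 4....1.2.3
After op 4 (insert('c')): buffer="egcdmtedcezcec" (len 14), cursors c4@3 c1@9 c2@12 c3@14, authorship 4.4...1.12.233
Authorship (.=original, N=cursor N): 4 . 4 . . . 1 . 1 2 . 2 3 3
Index 6: author = 1

Answer: cursor 1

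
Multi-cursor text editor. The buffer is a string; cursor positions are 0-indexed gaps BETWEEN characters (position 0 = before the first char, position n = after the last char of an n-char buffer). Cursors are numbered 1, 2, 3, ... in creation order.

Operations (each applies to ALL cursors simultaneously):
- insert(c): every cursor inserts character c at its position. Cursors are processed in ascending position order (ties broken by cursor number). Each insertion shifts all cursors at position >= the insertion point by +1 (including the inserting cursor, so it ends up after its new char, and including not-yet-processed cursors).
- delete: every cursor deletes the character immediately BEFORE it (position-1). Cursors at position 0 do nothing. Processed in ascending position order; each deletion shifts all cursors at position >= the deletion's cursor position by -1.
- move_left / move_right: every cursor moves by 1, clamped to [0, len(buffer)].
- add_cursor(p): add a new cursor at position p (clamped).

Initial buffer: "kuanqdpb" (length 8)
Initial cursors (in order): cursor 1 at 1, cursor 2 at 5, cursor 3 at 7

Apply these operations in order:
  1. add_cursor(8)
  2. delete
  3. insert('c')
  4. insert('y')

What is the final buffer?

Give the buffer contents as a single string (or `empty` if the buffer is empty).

Answer: cyuancydccyy

Derivation:
After op 1 (add_cursor(8)): buffer="kuanqdpb" (len 8), cursors c1@1 c2@5 c3@7 c4@8, authorship ........
After op 2 (delete): buffer="uand" (len 4), cursors c1@0 c2@3 c3@4 c4@4, authorship ....
After op 3 (insert('c')): buffer="cuancdcc" (len 8), cursors c1@1 c2@5 c3@8 c4@8, authorship 1...2.34
After op 4 (insert('y')): buffer="cyuancydccyy" (len 12), cursors c1@2 c2@7 c3@12 c4@12, authorship 11...22.3434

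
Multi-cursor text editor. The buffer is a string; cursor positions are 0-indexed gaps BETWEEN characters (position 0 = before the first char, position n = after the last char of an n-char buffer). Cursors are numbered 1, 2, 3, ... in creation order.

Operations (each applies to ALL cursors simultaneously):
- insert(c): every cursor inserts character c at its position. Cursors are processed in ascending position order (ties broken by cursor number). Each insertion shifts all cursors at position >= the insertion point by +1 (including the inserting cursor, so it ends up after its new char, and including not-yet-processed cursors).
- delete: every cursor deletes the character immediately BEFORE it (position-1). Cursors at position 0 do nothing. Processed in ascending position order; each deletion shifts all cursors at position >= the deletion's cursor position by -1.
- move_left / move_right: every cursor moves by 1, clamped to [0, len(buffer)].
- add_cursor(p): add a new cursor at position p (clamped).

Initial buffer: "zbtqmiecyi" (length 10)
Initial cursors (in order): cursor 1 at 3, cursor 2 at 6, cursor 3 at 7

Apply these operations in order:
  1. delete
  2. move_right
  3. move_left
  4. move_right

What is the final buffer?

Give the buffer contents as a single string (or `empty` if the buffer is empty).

Answer: zbqmcyi

Derivation:
After op 1 (delete): buffer="zbqmcyi" (len 7), cursors c1@2 c2@4 c3@4, authorship .......
After op 2 (move_right): buffer="zbqmcyi" (len 7), cursors c1@3 c2@5 c3@5, authorship .......
After op 3 (move_left): buffer="zbqmcyi" (len 7), cursors c1@2 c2@4 c3@4, authorship .......
After op 4 (move_right): buffer="zbqmcyi" (len 7), cursors c1@3 c2@5 c3@5, authorship .......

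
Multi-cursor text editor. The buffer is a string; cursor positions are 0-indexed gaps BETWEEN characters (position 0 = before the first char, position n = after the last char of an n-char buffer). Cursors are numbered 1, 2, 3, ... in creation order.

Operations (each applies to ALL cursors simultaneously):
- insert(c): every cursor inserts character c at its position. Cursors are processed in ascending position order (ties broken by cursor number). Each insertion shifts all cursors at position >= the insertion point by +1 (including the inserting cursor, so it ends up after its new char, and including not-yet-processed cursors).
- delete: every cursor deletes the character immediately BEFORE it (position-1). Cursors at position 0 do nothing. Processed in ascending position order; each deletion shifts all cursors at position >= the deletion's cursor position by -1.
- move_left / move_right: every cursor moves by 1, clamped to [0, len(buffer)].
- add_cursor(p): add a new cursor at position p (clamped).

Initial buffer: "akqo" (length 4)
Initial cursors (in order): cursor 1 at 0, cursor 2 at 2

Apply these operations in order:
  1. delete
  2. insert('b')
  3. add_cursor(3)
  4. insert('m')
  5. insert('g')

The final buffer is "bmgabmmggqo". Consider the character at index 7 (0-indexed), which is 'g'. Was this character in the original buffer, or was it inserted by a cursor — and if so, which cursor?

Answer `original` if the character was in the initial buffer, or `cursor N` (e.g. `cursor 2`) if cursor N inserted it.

After op 1 (delete): buffer="aqo" (len 3), cursors c1@0 c2@1, authorship ...
After op 2 (insert('b')): buffer="babqo" (len 5), cursors c1@1 c2@3, authorship 1.2..
After op 3 (add_cursor(3)): buffer="babqo" (len 5), cursors c1@1 c2@3 c3@3, authorship 1.2..
After op 4 (insert('m')): buffer="bmabmmqo" (len 8), cursors c1@2 c2@6 c3@6, authorship 11.223..
After op 5 (insert('g')): buffer="bmgabmmggqo" (len 11), cursors c1@3 c2@9 c3@9, authorship 111.22323..
Authorship (.=original, N=cursor N): 1 1 1 . 2 2 3 2 3 . .
Index 7: author = 2

Answer: cursor 2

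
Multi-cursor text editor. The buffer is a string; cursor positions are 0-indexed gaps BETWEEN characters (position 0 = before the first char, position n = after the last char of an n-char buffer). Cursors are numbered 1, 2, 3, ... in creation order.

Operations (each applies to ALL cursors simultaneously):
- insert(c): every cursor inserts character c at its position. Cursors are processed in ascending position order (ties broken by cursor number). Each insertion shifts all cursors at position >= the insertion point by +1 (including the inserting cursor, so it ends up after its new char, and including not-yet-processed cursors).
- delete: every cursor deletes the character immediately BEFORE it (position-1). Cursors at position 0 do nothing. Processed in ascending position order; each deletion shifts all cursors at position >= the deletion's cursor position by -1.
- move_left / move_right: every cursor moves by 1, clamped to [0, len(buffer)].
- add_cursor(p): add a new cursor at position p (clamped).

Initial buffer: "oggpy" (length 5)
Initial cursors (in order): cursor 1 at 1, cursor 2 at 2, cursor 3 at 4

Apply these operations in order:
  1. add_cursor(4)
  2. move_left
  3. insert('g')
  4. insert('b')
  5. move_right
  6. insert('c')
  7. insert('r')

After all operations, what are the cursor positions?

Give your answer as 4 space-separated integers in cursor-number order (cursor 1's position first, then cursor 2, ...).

After op 1 (add_cursor(4)): buffer="oggpy" (len 5), cursors c1@1 c2@2 c3@4 c4@4, authorship .....
After op 2 (move_left): buffer="oggpy" (len 5), cursors c1@0 c2@1 c3@3 c4@3, authorship .....
After op 3 (insert('g')): buffer="gogggggpy" (len 9), cursors c1@1 c2@3 c3@7 c4@7, authorship 1.2..34..
After op 4 (insert('b')): buffer="gbogbggggbbpy" (len 13), cursors c1@2 c2@5 c3@11 c4@11, authorship 11.22..3434..
After op 5 (move_right): buffer="gbogbggggbbpy" (len 13), cursors c1@3 c2@6 c3@12 c4@12, authorship 11.22..3434..
After op 6 (insert('c')): buffer="gbocgbgcgggbbpccy" (len 17), cursors c1@4 c2@8 c3@16 c4@16, authorship 11.122.2.3434.34.
After op 7 (insert('r')): buffer="gbocrgbgcrgggbbpccrry" (len 21), cursors c1@5 c2@10 c3@20 c4@20, authorship 11.1122.22.3434.3434.

Answer: 5 10 20 20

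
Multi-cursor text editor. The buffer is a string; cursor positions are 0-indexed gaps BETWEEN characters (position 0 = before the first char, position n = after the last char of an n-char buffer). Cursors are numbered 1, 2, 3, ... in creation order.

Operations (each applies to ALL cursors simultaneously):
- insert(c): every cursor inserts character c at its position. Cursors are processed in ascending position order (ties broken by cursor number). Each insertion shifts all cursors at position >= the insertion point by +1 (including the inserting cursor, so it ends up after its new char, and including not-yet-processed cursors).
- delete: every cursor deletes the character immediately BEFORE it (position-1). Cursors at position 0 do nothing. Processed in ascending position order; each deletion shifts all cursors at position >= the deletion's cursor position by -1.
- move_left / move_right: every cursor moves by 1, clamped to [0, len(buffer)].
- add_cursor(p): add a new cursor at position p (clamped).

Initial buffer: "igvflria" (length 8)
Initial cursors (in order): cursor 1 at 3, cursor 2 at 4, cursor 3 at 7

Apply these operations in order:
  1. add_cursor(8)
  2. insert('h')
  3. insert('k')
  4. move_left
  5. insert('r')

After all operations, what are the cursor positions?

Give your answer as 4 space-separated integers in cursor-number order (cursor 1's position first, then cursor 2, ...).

After op 1 (add_cursor(8)): buffer="igvflria" (len 8), cursors c1@3 c2@4 c3@7 c4@8, authorship ........
After op 2 (insert('h')): buffer="igvhfhlrihah" (len 12), cursors c1@4 c2@6 c3@10 c4@12, authorship ...1.2...3.4
After op 3 (insert('k')): buffer="igvhkfhklrihkahk" (len 16), cursors c1@5 c2@8 c3@13 c4@16, authorship ...11.22...33.44
After op 4 (move_left): buffer="igvhkfhklrihkahk" (len 16), cursors c1@4 c2@7 c3@12 c4@15, authorship ...11.22...33.44
After op 5 (insert('r')): buffer="igvhrkfhrklrihrkahrk" (len 20), cursors c1@5 c2@9 c3@15 c4@19, authorship ...111.222...333.444

Answer: 5 9 15 19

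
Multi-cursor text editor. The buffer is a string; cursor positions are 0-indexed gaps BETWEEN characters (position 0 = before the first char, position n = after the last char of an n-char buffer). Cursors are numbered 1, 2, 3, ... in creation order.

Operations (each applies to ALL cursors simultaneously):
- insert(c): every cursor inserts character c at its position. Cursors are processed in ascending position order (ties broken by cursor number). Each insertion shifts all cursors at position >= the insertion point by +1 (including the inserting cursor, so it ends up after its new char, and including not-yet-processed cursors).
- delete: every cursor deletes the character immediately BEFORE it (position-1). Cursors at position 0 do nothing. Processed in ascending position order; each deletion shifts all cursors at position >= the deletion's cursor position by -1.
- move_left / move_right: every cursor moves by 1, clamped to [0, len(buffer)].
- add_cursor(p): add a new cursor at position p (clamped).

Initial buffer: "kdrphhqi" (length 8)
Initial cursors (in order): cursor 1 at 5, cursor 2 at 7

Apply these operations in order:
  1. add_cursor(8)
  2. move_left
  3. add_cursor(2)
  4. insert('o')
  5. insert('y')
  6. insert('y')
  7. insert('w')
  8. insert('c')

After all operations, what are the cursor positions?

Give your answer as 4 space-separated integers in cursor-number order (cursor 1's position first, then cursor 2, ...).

Answer: 14 21 27 7

Derivation:
After op 1 (add_cursor(8)): buffer="kdrphhqi" (len 8), cursors c1@5 c2@7 c3@8, authorship ........
After op 2 (move_left): buffer="kdrphhqi" (len 8), cursors c1@4 c2@6 c3@7, authorship ........
After op 3 (add_cursor(2)): buffer="kdrphhqi" (len 8), cursors c4@2 c1@4 c2@6 c3@7, authorship ........
After op 4 (insert('o')): buffer="kdorpohhoqoi" (len 12), cursors c4@3 c1@6 c2@9 c3@11, authorship ..4..1..2.3.
After op 5 (insert('y')): buffer="kdoyrpoyhhoyqoyi" (len 16), cursors c4@4 c1@8 c2@12 c3@15, authorship ..44..11..22.33.
After op 6 (insert('y')): buffer="kdoyyrpoyyhhoyyqoyyi" (len 20), cursors c4@5 c1@10 c2@15 c3@19, authorship ..444..111..222.333.
After op 7 (insert('w')): buffer="kdoyywrpoyywhhoyywqoyywi" (len 24), cursors c4@6 c1@12 c2@18 c3@23, authorship ..4444..1111..2222.3333.
After op 8 (insert('c')): buffer="kdoyywcrpoyywchhoyywcqoyywci" (len 28), cursors c4@7 c1@14 c2@21 c3@27, authorship ..44444..11111..22222.33333.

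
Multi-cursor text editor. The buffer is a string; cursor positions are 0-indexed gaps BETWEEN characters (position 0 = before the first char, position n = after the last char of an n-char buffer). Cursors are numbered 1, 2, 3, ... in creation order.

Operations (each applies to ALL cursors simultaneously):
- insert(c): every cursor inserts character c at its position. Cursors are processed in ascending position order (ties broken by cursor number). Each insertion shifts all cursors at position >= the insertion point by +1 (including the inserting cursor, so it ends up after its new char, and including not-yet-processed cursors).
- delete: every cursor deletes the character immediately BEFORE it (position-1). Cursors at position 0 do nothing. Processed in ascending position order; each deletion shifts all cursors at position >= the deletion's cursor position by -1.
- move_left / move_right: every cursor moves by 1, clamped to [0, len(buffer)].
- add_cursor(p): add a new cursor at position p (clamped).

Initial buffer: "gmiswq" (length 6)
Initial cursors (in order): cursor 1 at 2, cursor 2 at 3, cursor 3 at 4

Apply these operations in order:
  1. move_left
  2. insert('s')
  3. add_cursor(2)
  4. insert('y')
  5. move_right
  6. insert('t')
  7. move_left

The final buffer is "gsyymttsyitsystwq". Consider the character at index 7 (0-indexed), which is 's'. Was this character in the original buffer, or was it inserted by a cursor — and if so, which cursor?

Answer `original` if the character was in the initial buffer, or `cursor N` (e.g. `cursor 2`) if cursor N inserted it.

After op 1 (move_left): buffer="gmiswq" (len 6), cursors c1@1 c2@2 c3@3, authorship ......
After op 2 (insert('s')): buffer="gsmsisswq" (len 9), cursors c1@2 c2@4 c3@6, authorship .1.2.3...
After op 3 (add_cursor(2)): buffer="gsmsisswq" (len 9), cursors c1@2 c4@2 c2@4 c3@6, authorship .1.2.3...
After op 4 (insert('y')): buffer="gsyymsyisyswq" (len 13), cursors c1@4 c4@4 c2@7 c3@10, authorship .114.22.33...
After op 5 (move_right): buffer="gsyymsyisyswq" (len 13), cursors c1@5 c4@5 c2@8 c3@11, authorship .114.22.33...
After op 6 (insert('t')): buffer="gsyymttsyitsystwq" (len 17), cursors c1@7 c4@7 c2@11 c3@15, authorship .114.1422.233.3..
After op 7 (move_left): buffer="gsyymttsyitsystwq" (len 17), cursors c1@6 c4@6 c2@10 c3@14, authorship .114.1422.233.3..
Authorship (.=original, N=cursor N): . 1 1 4 . 1 4 2 2 . 2 3 3 . 3 . .
Index 7: author = 2

Answer: cursor 2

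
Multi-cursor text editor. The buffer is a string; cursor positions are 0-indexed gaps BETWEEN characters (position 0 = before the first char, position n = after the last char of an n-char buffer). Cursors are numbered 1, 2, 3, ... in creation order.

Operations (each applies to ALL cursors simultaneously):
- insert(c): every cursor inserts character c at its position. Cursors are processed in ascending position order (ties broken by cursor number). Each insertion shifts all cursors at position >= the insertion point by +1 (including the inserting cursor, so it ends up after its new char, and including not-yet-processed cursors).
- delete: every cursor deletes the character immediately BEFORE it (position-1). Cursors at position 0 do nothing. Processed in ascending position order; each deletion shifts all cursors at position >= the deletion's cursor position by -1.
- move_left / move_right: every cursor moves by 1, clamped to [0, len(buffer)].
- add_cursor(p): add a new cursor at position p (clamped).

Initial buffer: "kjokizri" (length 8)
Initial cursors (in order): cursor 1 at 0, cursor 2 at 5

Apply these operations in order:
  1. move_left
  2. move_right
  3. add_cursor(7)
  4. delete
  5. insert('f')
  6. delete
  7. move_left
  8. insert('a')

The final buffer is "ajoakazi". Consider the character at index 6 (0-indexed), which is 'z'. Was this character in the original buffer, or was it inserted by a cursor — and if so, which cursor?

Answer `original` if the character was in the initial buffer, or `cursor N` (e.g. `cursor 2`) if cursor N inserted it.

After op 1 (move_left): buffer="kjokizri" (len 8), cursors c1@0 c2@4, authorship ........
After op 2 (move_right): buffer="kjokizri" (len 8), cursors c1@1 c2@5, authorship ........
After op 3 (add_cursor(7)): buffer="kjokizri" (len 8), cursors c1@1 c2@5 c3@7, authorship ........
After op 4 (delete): buffer="jokzi" (len 5), cursors c1@0 c2@3 c3@4, authorship .....
After op 5 (insert('f')): buffer="fjokfzfi" (len 8), cursors c1@1 c2@5 c3@7, authorship 1...2.3.
After op 6 (delete): buffer="jokzi" (len 5), cursors c1@0 c2@3 c3@4, authorship .....
After op 7 (move_left): buffer="jokzi" (len 5), cursors c1@0 c2@2 c3@3, authorship .....
After op 8 (insert('a')): buffer="ajoakazi" (len 8), cursors c1@1 c2@4 c3@6, authorship 1..2.3..
Authorship (.=original, N=cursor N): 1 . . 2 . 3 . .
Index 6: author = original

Answer: original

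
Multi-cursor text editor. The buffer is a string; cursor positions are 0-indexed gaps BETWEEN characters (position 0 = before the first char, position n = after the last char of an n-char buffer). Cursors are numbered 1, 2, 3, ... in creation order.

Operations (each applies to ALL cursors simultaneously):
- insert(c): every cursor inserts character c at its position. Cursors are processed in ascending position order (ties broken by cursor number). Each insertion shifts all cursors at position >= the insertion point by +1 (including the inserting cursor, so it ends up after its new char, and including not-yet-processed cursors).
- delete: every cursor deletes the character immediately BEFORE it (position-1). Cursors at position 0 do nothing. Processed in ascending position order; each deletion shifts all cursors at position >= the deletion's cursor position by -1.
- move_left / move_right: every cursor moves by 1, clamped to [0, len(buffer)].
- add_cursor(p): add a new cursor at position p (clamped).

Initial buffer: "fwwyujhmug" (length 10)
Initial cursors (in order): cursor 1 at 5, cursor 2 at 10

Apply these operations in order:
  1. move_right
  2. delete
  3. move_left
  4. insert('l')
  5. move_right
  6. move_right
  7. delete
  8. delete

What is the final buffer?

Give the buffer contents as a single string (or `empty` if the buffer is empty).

After op 1 (move_right): buffer="fwwyujhmug" (len 10), cursors c1@6 c2@10, authorship ..........
After op 2 (delete): buffer="fwwyuhmu" (len 8), cursors c1@5 c2@8, authorship ........
After op 3 (move_left): buffer="fwwyuhmu" (len 8), cursors c1@4 c2@7, authorship ........
After op 4 (insert('l')): buffer="fwwyluhmlu" (len 10), cursors c1@5 c2@9, authorship ....1...2.
After op 5 (move_right): buffer="fwwyluhmlu" (len 10), cursors c1@6 c2@10, authorship ....1...2.
After op 6 (move_right): buffer="fwwyluhmlu" (len 10), cursors c1@7 c2@10, authorship ....1...2.
After op 7 (delete): buffer="fwwyluml" (len 8), cursors c1@6 c2@8, authorship ....1..2
After op 8 (delete): buffer="fwwylm" (len 6), cursors c1@5 c2@6, authorship ....1.

Answer: fwwylm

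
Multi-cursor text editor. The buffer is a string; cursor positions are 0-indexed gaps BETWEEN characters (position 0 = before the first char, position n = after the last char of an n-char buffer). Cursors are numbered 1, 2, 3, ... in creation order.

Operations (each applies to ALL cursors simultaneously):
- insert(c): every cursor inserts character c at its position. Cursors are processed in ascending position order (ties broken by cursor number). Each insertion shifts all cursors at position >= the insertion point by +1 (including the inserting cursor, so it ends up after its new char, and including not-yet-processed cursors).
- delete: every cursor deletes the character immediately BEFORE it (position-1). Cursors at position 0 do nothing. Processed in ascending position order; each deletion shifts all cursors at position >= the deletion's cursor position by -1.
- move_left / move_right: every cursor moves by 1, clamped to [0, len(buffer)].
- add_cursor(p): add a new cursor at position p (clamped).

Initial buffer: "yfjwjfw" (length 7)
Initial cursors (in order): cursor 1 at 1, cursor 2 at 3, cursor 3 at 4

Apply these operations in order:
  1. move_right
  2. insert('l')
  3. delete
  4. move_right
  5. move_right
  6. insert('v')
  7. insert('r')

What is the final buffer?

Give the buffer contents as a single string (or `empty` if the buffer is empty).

After op 1 (move_right): buffer="yfjwjfw" (len 7), cursors c1@2 c2@4 c3@5, authorship .......
After op 2 (insert('l')): buffer="yfljwljlfw" (len 10), cursors c1@3 c2@6 c3@8, authorship ..1..2.3..
After op 3 (delete): buffer="yfjwjfw" (len 7), cursors c1@2 c2@4 c3@5, authorship .......
After op 4 (move_right): buffer="yfjwjfw" (len 7), cursors c1@3 c2@5 c3@6, authorship .......
After op 5 (move_right): buffer="yfjwjfw" (len 7), cursors c1@4 c2@6 c3@7, authorship .......
After op 6 (insert('v')): buffer="yfjwvjfvwv" (len 10), cursors c1@5 c2@8 c3@10, authorship ....1..2.3
After op 7 (insert('r')): buffer="yfjwvrjfvrwvr" (len 13), cursors c1@6 c2@10 c3@13, authorship ....11..22.33

Answer: yfjwvrjfvrwvr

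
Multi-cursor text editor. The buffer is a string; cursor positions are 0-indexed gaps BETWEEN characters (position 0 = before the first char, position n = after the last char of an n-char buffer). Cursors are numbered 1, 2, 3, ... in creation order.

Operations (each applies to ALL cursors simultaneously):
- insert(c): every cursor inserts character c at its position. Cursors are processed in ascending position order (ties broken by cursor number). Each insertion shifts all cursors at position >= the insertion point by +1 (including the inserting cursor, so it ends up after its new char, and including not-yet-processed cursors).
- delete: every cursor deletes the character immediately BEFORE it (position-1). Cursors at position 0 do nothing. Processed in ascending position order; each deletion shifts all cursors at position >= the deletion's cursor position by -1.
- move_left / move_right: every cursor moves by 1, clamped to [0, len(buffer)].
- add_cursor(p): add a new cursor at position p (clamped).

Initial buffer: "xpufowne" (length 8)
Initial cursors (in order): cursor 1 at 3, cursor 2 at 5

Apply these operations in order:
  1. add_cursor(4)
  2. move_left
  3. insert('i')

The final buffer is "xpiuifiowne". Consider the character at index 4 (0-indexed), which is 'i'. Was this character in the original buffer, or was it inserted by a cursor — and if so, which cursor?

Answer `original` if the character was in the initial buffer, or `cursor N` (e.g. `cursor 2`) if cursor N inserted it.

Answer: cursor 3

Derivation:
After op 1 (add_cursor(4)): buffer="xpufowne" (len 8), cursors c1@3 c3@4 c2@5, authorship ........
After op 2 (move_left): buffer="xpufowne" (len 8), cursors c1@2 c3@3 c2@4, authorship ........
After op 3 (insert('i')): buffer="xpiuifiowne" (len 11), cursors c1@3 c3@5 c2@7, authorship ..1.3.2....
Authorship (.=original, N=cursor N): . . 1 . 3 . 2 . . . .
Index 4: author = 3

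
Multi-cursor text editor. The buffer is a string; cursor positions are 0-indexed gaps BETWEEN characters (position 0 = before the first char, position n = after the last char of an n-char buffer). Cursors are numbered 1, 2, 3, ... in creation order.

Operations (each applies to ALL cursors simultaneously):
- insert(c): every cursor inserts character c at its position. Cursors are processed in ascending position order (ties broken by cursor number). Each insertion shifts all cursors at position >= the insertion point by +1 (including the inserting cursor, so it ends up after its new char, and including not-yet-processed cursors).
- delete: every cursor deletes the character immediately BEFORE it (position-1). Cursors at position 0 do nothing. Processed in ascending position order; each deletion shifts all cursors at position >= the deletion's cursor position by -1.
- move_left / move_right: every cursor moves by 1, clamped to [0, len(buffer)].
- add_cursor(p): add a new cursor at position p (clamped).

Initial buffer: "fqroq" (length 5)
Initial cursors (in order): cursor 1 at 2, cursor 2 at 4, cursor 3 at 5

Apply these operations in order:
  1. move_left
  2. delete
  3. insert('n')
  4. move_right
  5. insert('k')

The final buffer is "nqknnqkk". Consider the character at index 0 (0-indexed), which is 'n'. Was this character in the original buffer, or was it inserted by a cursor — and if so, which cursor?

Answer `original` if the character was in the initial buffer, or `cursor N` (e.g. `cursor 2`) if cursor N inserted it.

After op 1 (move_left): buffer="fqroq" (len 5), cursors c1@1 c2@3 c3@4, authorship .....
After op 2 (delete): buffer="qq" (len 2), cursors c1@0 c2@1 c3@1, authorship ..
After op 3 (insert('n')): buffer="nqnnq" (len 5), cursors c1@1 c2@4 c3@4, authorship 1.23.
After op 4 (move_right): buffer="nqnnq" (len 5), cursors c1@2 c2@5 c3@5, authorship 1.23.
After op 5 (insert('k')): buffer="nqknnqkk" (len 8), cursors c1@3 c2@8 c3@8, authorship 1.123.23
Authorship (.=original, N=cursor N): 1 . 1 2 3 . 2 3
Index 0: author = 1

Answer: cursor 1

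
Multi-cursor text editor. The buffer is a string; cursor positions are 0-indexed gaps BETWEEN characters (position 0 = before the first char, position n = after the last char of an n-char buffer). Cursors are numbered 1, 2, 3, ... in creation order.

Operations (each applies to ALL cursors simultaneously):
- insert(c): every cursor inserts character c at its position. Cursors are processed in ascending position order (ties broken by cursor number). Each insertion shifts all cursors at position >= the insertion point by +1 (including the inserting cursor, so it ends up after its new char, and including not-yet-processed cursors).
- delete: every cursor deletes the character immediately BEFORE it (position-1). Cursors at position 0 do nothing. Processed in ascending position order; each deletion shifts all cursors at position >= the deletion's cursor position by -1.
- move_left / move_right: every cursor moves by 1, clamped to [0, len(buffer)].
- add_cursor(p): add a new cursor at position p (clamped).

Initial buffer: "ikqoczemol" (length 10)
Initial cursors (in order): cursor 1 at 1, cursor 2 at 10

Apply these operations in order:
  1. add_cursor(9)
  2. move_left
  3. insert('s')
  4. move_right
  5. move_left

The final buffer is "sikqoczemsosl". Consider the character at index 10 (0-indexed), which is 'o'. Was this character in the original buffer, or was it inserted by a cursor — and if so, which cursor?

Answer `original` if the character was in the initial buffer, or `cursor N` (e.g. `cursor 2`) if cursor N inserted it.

After op 1 (add_cursor(9)): buffer="ikqoczemol" (len 10), cursors c1@1 c3@9 c2@10, authorship ..........
After op 2 (move_left): buffer="ikqoczemol" (len 10), cursors c1@0 c3@8 c2@9, authorship ..........
After op 3 (insert('s')): buffer="sikqoczemsosl" (len 13), cursors c1@1 c3@10 c2@12, authorship 1........3.2.
After op 4 (move_right): buffer="sikqoczemsosl" (len 13), cursors c1@2 c3@11 c2@13, authorship 1........3.2.
After op 5 (move_left): buffer="sikqoczemsosl" (len 13), cursors c1@1 c3@10 c2@12, authorship 1........3.2.
Authorship (.=original, N=cursor N): 1 . . . . . . . . 3 . 2 .
Index 10: author = original

Answer: original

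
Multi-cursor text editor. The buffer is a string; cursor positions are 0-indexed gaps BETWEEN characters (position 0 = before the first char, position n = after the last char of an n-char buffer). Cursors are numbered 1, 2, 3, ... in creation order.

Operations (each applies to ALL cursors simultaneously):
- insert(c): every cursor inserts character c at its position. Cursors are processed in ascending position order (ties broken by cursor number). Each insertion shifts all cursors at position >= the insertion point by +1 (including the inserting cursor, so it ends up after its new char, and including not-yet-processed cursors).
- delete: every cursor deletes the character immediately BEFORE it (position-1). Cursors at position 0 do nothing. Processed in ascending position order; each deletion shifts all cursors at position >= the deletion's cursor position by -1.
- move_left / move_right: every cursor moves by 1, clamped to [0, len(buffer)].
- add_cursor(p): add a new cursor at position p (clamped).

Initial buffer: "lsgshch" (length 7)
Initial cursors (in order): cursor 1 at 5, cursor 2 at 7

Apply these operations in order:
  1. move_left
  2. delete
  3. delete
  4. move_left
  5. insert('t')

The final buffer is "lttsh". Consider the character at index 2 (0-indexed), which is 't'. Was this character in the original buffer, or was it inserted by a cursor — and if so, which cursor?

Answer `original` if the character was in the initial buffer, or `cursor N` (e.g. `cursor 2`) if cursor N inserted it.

After op 1 (move_left): buffer="lsgshch" (len 7), cursors c1@4 c2@6, authorship .......
After op 2 (delete): buffer="lsghh" (len 5), cursors c1@3 c2@4, authorship .....
After op 3 (delete): buffer="lsh" (len 3), cursors c1@2 c2@2, authorship ...
After op 4 (move_left): buffer="lsh" (len 3), cursors c1@1 c2@1, authorship ...
After op 5 (insert('t')): buffer="lttsh" (len 5), cursors c1@3 c2@3, authorship .12..
Authorship (.=original, N=cursor N): . 1 2 . .
Index 2: author = 2

Answer: cursor 2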